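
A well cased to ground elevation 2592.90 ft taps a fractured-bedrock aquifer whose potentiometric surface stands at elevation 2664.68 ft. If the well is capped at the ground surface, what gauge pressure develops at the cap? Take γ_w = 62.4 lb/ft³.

Head above the cap: Δh = 2664.68 − 2592.90 = 71.78 ft.
P = γΔh/144 = 62.4 × 71.78 / 144 = 31.1 psi.

P ≈ 31.1 psi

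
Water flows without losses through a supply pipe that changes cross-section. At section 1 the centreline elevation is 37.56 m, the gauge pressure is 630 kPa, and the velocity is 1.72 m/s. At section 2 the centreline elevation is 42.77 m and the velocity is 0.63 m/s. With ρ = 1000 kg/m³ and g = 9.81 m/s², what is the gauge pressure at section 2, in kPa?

P₂ ≈ 580 kPa

Pressure head at 1: ψ₁ = P₁/(ρg) = 630×1000 / (1000 × 9.81) = 64.22 m.
Velocity heads: v₁²/2g = 1.72²/19.62 = 0.151 m; v₂²/2g = 0.63²/19.62 = 0.020 m.
Total head H = z₁ + ψ₁ + v₁²/2g = 37.56 + 64.22 + 0.151 = 101.93 m.
ψ₂ = H − z₂ − v₂²/2g = 101.93 − 42.77 − 0.020 = 59.14 m.
P₂ = ρgψ₂ = 1000 × 9.81 × 59.14 ≈ 580 kPa.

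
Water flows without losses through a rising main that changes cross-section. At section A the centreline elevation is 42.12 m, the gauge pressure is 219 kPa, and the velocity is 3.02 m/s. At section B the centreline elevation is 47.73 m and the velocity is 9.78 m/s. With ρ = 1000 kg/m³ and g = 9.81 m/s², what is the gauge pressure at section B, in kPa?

P₂ ≈ 121 kPa

Pressure head at A: ψ₁ = P₁/(ρg) = 219×1000 / (1000 × 9.81) = 22.32 m.
Velocity heads: v₁²/2g = 3.02²/19.62 = 0.465 m; v₂²/2g = 9.78²/19.62 = 4.875 m.
Total head H = z₁ + ψ₁ + v₁²/2g = 42.12 + 22.32 + 0.465 = 64.91 m.
ψ₂ = H − z₂ − v₂²/2g = 64.91 − 47.73 − 4.875 = 12.30 m.
P₂ = ρgψ₂ = 1000 × 9.81 × 12.30 ≈ 121 kPa.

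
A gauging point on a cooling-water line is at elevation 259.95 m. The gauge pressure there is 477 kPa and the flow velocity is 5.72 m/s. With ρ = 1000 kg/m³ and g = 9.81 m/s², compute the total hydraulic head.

h ≈ 310.24 m

Pressure head ψ = P/(ρg) = 477×1000 / (1000 × 9.81) = 48.62 m.
Velocity head = v²/(2g) = 5.72² / (2 × 9.81) = 1.668 m.
h = z + ψ + v²/(2g) = 259.95 + 48.62 + 1.668 = 310.24 m.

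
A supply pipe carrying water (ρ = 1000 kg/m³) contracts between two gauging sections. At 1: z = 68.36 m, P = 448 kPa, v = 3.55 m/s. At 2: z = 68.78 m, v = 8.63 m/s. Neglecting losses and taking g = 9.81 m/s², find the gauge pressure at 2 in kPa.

Pressure head at 1: ψ₁ = P₁/(ρg) = 448×1000 / (1000 × 9.81) = 45.67 m.
Velocity heads: v₁²/2g = 3.55²/19.62 = 0.642 m; v₂²/2g = 8.63²/19.62 = 3.796 m.
Total head H = z₁ + ψ₁ + v₁²/2g = 68.36 + 45.67 + 0.642 = 114.67 m.
ψ₂ = H − z₂ − v₂²/2g = 114.67 − 68.78 − 3.796 = 42.09 m.
P₂ = ρgψ₂ = 1000 × 9.81 × 42.09 ≈ 413 kPa.

P₂ ≈ 413 kPa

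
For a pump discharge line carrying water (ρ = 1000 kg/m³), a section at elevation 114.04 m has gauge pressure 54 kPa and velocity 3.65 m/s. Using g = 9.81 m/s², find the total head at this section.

Pressure head ψ = P/(ρg) = 54×1000 / (1000 × 9.81) = 5.50 m.
Velocity head = v²/(2g) = 3.65² / (2 × 9.81) = 0.679 m.
h = z + ψ + v²/(2g) = 114.04 + 5.50 + 0.679 = 120.22 m.

h ≈ 120.22 m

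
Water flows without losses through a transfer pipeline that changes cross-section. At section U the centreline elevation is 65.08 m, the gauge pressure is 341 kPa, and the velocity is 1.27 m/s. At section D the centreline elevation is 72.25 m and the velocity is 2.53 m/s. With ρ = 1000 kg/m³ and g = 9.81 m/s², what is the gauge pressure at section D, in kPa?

Pressure head at U: ψ₁ = P₁/(ρg) = 341×1000 / (1000 × 9.81) = 34.76 m.
Velocity heads: v₁²/2g = 1.27²/19.62 = 0.082 m; v₂²/2g = 2.53²/19.62 = 0.326 m.
Total head H = z₁ + ψ₁ + v₁²/2g = 65.08 + 34.76 + 0.082 = 99.92 m.
ψ₂ = H − z₂ − v₂²/2g = 99.92 − 72.25 − 0.326 = 27.34 m.
P₂ = ρgψ₂ = 1000 × 9.81 × 27.34 ≈ 268 kPa.

P₂ ≈ 268 kPa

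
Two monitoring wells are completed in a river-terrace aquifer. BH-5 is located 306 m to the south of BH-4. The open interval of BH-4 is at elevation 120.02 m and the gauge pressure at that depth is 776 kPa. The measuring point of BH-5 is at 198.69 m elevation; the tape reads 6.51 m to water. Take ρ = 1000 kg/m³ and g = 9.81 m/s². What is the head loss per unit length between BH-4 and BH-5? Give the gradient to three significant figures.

Pressure head at BH-4: ψ = P/(ρg) = 776×1000 / (1000 × 9.81) = 79.10 m.
Total head at BH-4: h = z + ψ = 120.02 + 79.10 = 199.12 m.
Total head at BH-5: h = 198.69 − 6.51 = 192.18 m.
Head difference: h(BH-4) − h(BH-5) = 199.12 − 192.18 = 6.94 m.
Hydraulic gradient: i = |Δh| / L = 6.94 / 306 = 0.0227.

i ≈ 0.0227 m/m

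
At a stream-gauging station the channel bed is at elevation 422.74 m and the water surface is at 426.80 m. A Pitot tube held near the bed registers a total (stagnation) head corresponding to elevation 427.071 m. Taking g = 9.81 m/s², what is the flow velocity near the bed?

Near the bed, under hydrostatic conditions, the piezometric head (z + ψ) equals the free-surface elevation, 426.80 m.
Velocity head = total − piezometric = 427.071 − 426.80 = 0.271 m.
v = √(2g·h_v) = √(2 × 9.81 × 0.271) = 2.31 m/s.

v ≈ 2.31 m/s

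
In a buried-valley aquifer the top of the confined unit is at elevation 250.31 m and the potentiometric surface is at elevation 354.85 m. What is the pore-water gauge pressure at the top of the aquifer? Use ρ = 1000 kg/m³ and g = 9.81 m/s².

P ≈ 1030 kPa

Pressure head at the aquifer top: ψ = h − z = 354.85 − 250.31 = 104.54 m.
P = ρgψ = 1000 × 9.81 × 104.54 = 1025537 Pa ≈ 1030 kPa.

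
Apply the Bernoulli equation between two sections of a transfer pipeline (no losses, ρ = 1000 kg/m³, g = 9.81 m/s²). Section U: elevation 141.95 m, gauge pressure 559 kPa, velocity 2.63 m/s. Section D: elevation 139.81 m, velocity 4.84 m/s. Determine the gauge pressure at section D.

Pressure head at U: ψ₁ = P₁/(ρg) = 559×1000 / (1000 × 9.81) = 56.98 m.
Velocity heads: v₁²/2g = 2.63²/19.62 = 0.353 m; v₂²/2g = 4.84²/19.62 = 1.194 m.
Total head H = z₁ + ψ₁ + v₁²/2g = 141.95 + 56.98 + 0.353 = 199.28 m.
ψ₂ = H − z₂ − v₂²/2g = 199.28 − 139.81 − 1.194 = 58.28 m.
P₂ = ρgψ₂ = 1000 × 9.81 × 58.28 ≈ 572 kPa.

P₂ ≈ 572 kPa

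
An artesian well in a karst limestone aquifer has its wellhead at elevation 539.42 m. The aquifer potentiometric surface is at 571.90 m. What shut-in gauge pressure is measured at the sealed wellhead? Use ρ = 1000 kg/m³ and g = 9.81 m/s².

Head above the cap: Δh = 571.90 − 539.42 = 32.48 m.
P = ρgΔh = 1000 × 9.81 × 32.48 = 318629 Pa ≈ 319 kPa.

P ≈ 319 kPa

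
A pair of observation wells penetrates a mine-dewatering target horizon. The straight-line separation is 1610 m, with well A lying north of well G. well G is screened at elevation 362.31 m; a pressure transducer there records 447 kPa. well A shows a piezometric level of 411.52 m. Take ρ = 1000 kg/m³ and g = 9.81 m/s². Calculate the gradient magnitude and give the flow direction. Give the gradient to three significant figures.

i ≈ 0.00226; groundwater flows toward the south

Pressure head at well G: ψ = P/(ρg) = 447×1000 / (1000 × 9.81) = 45.57 m.
Total head at well G: h = z + ψ = 362.31 + 45.57 = 407.88 m.
Total head at well A: h = 411.52 m (water level in the piezometer is the total head).
Head difference: h(well G) − h(well A) = 407.88 − 411.52 = -3.64 m.
Hydraulic gradient: i = |Δh| / L = 3.64 / 1610 = 0.00226.
Flow is from higher to lower head: from well A toward well G, i.e. toward the south.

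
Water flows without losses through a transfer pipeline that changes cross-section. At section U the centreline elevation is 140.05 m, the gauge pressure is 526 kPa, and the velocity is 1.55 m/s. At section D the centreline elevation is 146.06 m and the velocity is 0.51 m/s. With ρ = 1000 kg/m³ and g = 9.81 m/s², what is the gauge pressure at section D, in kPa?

P₂ ≈ 468 kPa

Pressure head at U: ψ₁ = P₁/(ρg) = 526×1000 / (1000 × 9.81) = 53.62 m.
Velocity heads: v₁²/2g = 1.55²/19.62 = 0.122 m; v₂²/2g = 0.51²/19.62 = 0.013 m.
Total head H = z₁ + ψ₁ + v₁²/2g = 140.05 + 53.62 + 0.122 = 193.79 m.
ψ₂ = H − z₂ − v₂²/2g = 193.79 − 146.06 − 0.013 = 47.72 m.
P₂ = ρgψ₂ = 1000 × 9.81 × 47.72 ≈ 468 kPa.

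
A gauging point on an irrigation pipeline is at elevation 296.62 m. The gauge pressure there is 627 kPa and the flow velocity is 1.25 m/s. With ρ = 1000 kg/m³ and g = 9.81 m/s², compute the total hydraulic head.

h ≈ 360.61 m

Pressure head ψ = P/(ρg) = 627×1000 / (1000 × 9.81) = 63.91 m.
Velocity head = v²/(2g) = 1.25² / (2 × 9.81) = 0.080 m.
h = z + ψ + v²/(2g) = 296.62 + 63.91 + 0.080 = 360.61 m.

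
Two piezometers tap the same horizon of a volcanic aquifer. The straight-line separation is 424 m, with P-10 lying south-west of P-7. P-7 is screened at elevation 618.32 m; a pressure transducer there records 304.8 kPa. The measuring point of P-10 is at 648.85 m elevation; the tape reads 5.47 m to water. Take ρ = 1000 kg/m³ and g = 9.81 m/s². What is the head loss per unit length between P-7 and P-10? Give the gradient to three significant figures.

Pressure head at P-7: ψ = P/(ρg) = 304.8×1000 / (1000 × 9.81) = 31.07 m.
Total head at P-7: h = z + ψ = 618.32 + 31.07 = 649.39 m.
Total head at P-10: h = 648.85 − 5.47 = 643.38 m.
Head difference: h(P-7) − h(P-10) = 649.39 − 643.38 = 6.01 m.
Hydraulic gradient: i = |Δh| / L = 6.01 / 424 = 0.0142.

i ≈ 0.0142 m/m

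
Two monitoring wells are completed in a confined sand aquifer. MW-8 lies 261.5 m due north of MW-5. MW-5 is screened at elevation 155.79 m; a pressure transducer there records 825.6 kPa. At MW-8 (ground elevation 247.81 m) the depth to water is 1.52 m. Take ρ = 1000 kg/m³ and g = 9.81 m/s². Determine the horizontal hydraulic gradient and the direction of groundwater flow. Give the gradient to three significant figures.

Pressure head at MW-5: ψ = P/(ρg) = 825.6×1000 / (1000 × 9.81) = 84.16 m.
Total head at MW-5: h = z + ψ = 155.79 + 84.16 = 239.95 m.
Total head at MW-8: h = 247.81 − 1.52 = 246.29 m.
Head difference: h(MW-5) − h(MW-8) = 239.95 − 246.29 = -6.34 m.
Hydraulic gradient: i = |Δh| / L = 6.34 / 261.5 = 0.0242.
Flow is from higher to lower head: from MW-8 toward MW-5, i.e. toward the south.

i ≈ 0.0242; groundwater flows toward the south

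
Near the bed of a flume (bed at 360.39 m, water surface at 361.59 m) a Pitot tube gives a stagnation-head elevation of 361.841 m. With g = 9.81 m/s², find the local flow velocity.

v ≈ 2.22 m/s

Near the bed, under hydrostatic conditions, the piezometric head (z + ψ) equals the free-surface elevation, 361.59 m.
Velocity head = total − piezometric = 361.841 − 361.59 = 0.251 m.
v = √(2g·h_v) = √(2 × 9.81 × 0.251) = 2.22 m/s.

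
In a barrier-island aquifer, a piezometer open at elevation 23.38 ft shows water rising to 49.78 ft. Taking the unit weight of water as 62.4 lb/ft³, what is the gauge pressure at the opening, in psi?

Pressure head ψ = h − z = 49.78 − 23.38 = 26.40 ft.
P = γ·ψ / 144 = 62.4 × 26.40 / 144 = 11.4 psi.

P ≈ 11.4 psi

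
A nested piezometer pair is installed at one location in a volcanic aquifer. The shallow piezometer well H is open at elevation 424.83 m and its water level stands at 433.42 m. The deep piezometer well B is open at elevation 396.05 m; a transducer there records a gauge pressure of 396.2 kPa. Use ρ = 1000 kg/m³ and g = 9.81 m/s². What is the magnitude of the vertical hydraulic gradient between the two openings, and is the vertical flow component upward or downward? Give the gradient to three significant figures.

|i_v| ≈ 0.105; vertical flow is upward

Total head at well H: h = 433.42 m (water level in the standpipe).
Pressure head at well B: ψ = P/(ρg) = 396.2×1000 / (1000 × 9.81) = 40.39 m.
Total head at well B: h = z + ψ = 396.05 + 40.39 = 436.44 m.
Δh = h(well H) − h(well B) = 433.42 − 436.44 = -3.02 m.
Vertical separation Δz = 424.83 − 396.05 = 28.78 m.
|i_v| = |Δh| / Δz = 3.02 / 28.78 = 0.105.
Head is higher in the deep piezometer, so vertical flow is upward (discharge condition).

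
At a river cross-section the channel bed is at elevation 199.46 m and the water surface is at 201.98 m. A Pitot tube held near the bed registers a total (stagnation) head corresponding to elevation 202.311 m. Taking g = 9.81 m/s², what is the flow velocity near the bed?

v ≈ 2.55 m/s

Near the bed, under hydrostatic conditions, the piezometric head (z + ψ) equals the free-surface elevation, 201.98 m.
Velocity head = total − piezometric = 202.311 − 201.98 = 0.331 m.
v = √(2g·h_v) = √(2 × 9.81 × 0.331) = 2.55 m/s.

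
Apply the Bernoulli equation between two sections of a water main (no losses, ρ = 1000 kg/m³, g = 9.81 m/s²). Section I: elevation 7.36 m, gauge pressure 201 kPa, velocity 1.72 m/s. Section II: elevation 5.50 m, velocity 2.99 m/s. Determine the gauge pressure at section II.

Pressure head at I: ψ₁ = P₁/(ρg) = 201×1000 / (1000 × 9.81) = 20.49 m.
Velocity heads: v₁²/2g = 1.72²/19.62 = 0.151 m; v₂²/2g = 2.99²/19.62 = 0.456 m.
Total head H = z₁ + ψ₁ + v₁²/2g = 7.36 + 20.49 + 0.151 = 28.00 m.
ψ₂ = H − z₂ − v₂²/2g = 28.00 − 5.50 − 0.456 = 22.04 m.
P₂ = ρgψ₂ = 1000 × 9.81 × 22.04 ≈ 216 kPa.

P₂ ≈ 216 kPa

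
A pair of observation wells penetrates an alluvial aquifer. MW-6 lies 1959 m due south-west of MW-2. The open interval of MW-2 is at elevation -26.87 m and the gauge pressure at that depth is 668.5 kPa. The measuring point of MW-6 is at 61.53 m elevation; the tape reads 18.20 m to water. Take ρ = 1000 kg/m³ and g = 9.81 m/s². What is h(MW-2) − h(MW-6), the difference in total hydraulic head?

Δh ≈ -2.06 m

Pressure head at MW-2: ψ = P/(ρg) = 668.5×1000 / (1000 × 9.81) = 68.14 m.
Total head at MW-2: h = z + ψ = -26.87 + 68.14 = 41.27 m.
Total head at MW-6: h = 61.53 − 18.20 = 43.33 m.
Head difference: h(MW-2) − h(MW-6) = 41.27 − 43.33 = -2.06 m.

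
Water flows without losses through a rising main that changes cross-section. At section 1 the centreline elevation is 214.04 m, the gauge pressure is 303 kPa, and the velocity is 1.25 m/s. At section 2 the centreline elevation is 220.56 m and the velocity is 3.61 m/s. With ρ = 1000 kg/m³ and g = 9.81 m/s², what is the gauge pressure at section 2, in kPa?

P₂ ≈ 233 kPa

Pressure head at 1: ψ₁ = P₁/(ρg) = 303×1000 / (1000 × 9.81) = 30.89 m.
Velocity heads: v₁²/2g = 1.25²/19.62 = 0.080 m; v₂²/2g = 3.61²/19.62 = 0.664 m.
Total head H = z₁ + ψ₁ + v₁²/2g = 214.04 + 30.89 + 0.080 = 245.01 m.
ψ₂ = H − z₂ − v₂²/2g = 245.01 − 220.56 − 0.664 = 23.79 m.
P₂ = ρgψ₂ = 1000 × 9.81 × 23.79 ≈ 233 kPa.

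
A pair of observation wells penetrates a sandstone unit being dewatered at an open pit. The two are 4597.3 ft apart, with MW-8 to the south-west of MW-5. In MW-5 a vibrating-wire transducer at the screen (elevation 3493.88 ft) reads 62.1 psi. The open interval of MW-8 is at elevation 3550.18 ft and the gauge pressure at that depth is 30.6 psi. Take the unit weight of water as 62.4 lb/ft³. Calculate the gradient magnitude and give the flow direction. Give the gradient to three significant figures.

Pressure head at MW-5: ψ = 144·P/γ = 144 × 62.1 / 62.4 = 143.31 ft.
Total head at MW-5: h = z + ψ = 3493.88 + 143.31 = 3637.19 ft.
Pressure head at MW-8: ψ = 144·P/γ = 144 × 30.6 / 62.4 = 70.62 ft.
Total head at MW-8: h = z + ψ = 3550.18 + 70.62 = 3620.80 ft.
Head difference: h(MW-5) − h(MW-8) = 3637.19 − 3620.80 = 16.39 ft.
Hydraulic gradient: i = |Δh| / L = 16.39 / 4597.3 = 0.00357.
Flow is from higher to lower head: from MW-5 toward MW-8, i.e. toward the south-west.

i ≈ 0.00357; groundwater flows toward the south-west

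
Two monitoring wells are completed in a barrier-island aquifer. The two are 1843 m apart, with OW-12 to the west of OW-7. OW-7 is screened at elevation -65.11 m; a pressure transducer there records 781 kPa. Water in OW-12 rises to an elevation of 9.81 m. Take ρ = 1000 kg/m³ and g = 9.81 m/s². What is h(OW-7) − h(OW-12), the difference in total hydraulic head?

Pressure head at OW-7: ψ = P/(ρg) = 781×1000 / (1000 × 9.81) = 79.61 m.
Total head at OW-7: h = z + ψ = -65.11 + 79.61 = 14.50 m.
Total head at OW-12: h = 9.81 m (water level in the piezometer is the total head).
Head difference: h(OW-7) − h(OW-12) = 14.50 − 9.81 = 4.69 m.

Δh ≈ 4.69 m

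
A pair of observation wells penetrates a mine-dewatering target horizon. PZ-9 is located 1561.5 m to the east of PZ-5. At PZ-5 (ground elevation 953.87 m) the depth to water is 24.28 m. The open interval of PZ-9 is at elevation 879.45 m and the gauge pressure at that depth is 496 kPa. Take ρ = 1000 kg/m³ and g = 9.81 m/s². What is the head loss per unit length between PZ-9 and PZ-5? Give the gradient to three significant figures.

i ≈ 0.000269 m/m

Total head at PZ-5: h = 953.87 − 24.28 = 929.59 m.
Pressure head at PZ-9: ψ = P/(ρg) = 496×1000 / (1000 × 9.81) = 50.56 m.
Total head at PZ-9: h = z + ψ = 879.45 + 50.56 = 930.01 m.
Head difference: h(PZ-5) − h(PZ-9) = 929.59 − 930.01 = -0.42 m.
Hydraulic gradient: i = |Δh| / L = 0.42 / 1561.5 = 0.000269.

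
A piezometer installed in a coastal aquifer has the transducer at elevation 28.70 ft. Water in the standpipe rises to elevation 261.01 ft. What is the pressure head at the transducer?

Total head h = 261.01 ft (the water-surface elevation in the piezometer).
Pressure head ψ = h − z = 261.01 − 28.70 = 232.31 ft.

ψ ≈ 232.31 ft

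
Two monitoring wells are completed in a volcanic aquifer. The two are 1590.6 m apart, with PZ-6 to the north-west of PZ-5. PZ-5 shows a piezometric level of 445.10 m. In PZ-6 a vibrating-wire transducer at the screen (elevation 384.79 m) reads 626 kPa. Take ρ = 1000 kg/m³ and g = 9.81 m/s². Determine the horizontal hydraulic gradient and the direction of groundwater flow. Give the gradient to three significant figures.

i ≈ 0.00220; groundwater flows toward the south-east

Total head at PZ-5: h = 445.10 m (water level in the piezometer is the total head).
Pressure head at PZ-6: ψ = P/(ρg) = 626×1000 / (1000 × 9.81) = 63.81 m.
Total head at PZ-6: h = z + ψ = 384.79 + 63.81 = 448.60 m.
Head difference: h(PZ-5) − h(PZ-6) = 445.10 − 448.60 = -3.50 m.
Hydraulic gradient: i = |Δh| / L = 3.50 / 1590.6 = 0.00220.
Flow is from higher to lower head: from PZ-6 toward PZ-5, i.e. toward the south-east.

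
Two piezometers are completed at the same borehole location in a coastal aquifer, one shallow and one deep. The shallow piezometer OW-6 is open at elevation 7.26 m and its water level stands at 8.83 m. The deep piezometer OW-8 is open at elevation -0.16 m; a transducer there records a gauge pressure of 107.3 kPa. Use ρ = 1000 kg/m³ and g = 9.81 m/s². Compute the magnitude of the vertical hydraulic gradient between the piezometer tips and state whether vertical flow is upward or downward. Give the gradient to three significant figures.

Total head at OW-6: h = 8.83 m (water level in the standpipe).
Pressure head at OW-8: ψ = P/(ρg) = 107.3×1000 / (1000 × 9.81) = 10.94 m.
Total head at OW-8: h = z + ψ = -0.16 + 10.94 = 10.78 m.
Δh = h(OW-6) − h(OW-8) = 8.83 − 10.78 = -1.95 m.
Vertical separation Δz = 7.26 − (-0.16) = 7.42 m.
|i_v| = |Δh| / Δz = 1.95 / 7.42 = 0.263.
Head is higher in the deep piezometer, so vertical flow is upward (discharge condition).

|i_v| ≈ 0.263; vertical flow is upward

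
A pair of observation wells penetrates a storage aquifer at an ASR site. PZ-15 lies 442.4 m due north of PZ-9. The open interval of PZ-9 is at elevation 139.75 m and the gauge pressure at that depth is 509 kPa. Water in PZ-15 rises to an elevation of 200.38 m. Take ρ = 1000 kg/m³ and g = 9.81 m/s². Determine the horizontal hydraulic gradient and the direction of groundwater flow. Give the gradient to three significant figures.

i ≈ 0.0198; groundwater flows toward the south

Pressure head at PZ-9: ψ = P/(ρg) = 509×1000 / (1000 × 9.81) = 51.89 m.
Total head at PZ-9: h = z + ψ = 139.75 + 51.89 = 191.64 m.
Total head at PZ-15: h = 200.38 m (water level in the piezometer is the total head).
Head difference: h(PZ-9) − h(PZ-15) = 191.64 − 200.38 = -8.74 m.
Hydraulic gradient: i = |Δh| / L = 8.74 / 442.4 = 0.0198.
Flow is from higher to lower head: from PZ-15 toward PZ-9, i.e. toward the south.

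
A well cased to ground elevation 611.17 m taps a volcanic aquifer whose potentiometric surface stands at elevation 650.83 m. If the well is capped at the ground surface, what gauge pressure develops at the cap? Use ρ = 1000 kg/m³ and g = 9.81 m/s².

P ≈ 389 kPa

Head above the cap: Δh = 650.83 − 611.17 = 39.66 m.
P = ρgΔh = 1000 × 9.81 × 39.66 = 389065 Pa ≈ 389 kPa.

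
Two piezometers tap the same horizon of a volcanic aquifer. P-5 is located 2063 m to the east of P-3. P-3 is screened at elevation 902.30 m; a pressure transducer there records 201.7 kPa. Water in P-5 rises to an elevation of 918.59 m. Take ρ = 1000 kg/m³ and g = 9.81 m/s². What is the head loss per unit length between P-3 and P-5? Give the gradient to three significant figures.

Pressure head at P-3: ψ = P/(ρg) = 201.7×1000 / (1000 × 9.81) = 20.56 m.
Total head at P-3: h = z + ψ = 902.30 + 20.56 = 922.86 m.
Total head at P-5: h = 918.59 m (water level in the piezometer is the total head).
Head difference: h(P-3) − h(P-5) = 922.86 − 918.59 = 4.27 m.
Hydraulic gradient: i = |Δh| / L = 4.27 / 2063 = 0.00207.

i ≈ 0.00207 m/m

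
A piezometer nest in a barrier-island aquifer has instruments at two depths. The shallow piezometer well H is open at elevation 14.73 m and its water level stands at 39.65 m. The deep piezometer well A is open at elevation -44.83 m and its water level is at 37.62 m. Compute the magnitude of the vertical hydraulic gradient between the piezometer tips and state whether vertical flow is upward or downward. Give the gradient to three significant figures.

|i_v| ≈ 0.0341; vertical flow is downward

Total head at well H: h = 39.65 m (water level in the standpipe).
Total head at well A: h = 37.62 m.
Δh = h(well H) − h(well A) = 39.65 − 37.62 = 2.03 m.
Vertical separation Δz = 14.73 − (-44.83) = 59.56 m.
|i_v| = |Δh| / Δz = 2.03 / 59.56 = 0.0341.
Head is higher in the shallow piezometer, so vertical flow is downward (recharge condition).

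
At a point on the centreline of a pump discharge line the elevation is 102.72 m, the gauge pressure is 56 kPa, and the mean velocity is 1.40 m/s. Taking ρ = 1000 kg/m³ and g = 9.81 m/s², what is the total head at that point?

Pressure head ψ = P/(ρg) = 56×1000 / (1000 × 9.81) = 5.71 m.
Velocity head = v²/(2g) = 1.40² / (2 × 9.81) = 0.100 m.
h = z + ψ + v²/(2g) = 102.72 + 5.71 + 0.100 = 108.53 m.

h ≈ 108.53 m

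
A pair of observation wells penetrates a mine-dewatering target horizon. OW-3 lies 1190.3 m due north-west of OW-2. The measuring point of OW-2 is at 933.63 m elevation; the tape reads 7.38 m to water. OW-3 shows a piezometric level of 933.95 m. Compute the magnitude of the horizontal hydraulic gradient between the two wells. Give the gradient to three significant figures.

i ≈ 0.00647

Total head at OW-2: h = 933.63 − 7.38 = 926.25 m.
Total head at OW-3: h = 933.95 m (water level in the piezometer is the total head).
Head difference: h(OW-2) − h(OW-3) = 926.25 − 933.95 = -7.70 m.
Hydraulic gradient: i = |Δh| / L = 7.70 / 1190.3 = 0.00647.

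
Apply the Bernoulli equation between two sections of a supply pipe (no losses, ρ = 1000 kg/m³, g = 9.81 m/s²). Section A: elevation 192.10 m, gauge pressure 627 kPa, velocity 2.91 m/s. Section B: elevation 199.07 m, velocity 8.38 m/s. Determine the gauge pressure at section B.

P₂ ≈ 528 kPa

Pressure head at A: ψ₁ = P₁/(ρg) = 627×1000 / (1000 × 9.81) = 63.91 m.
Velocity heads: v₁²/2g = 2.91²/19.62 = 0.432 m; v₂²/2g = 8.38²/19.62 = 3.579 m.
Total head H = z₁ + ψ₁ + v₁²/2g = 192.10 + 63.91 + 0.432 = 256.44 m.
ψ₂ = H − z₂ − v₂²/2g = 256.44 − 199.07 − 3.579 = 53.79 m.
P₂ = ρgψ₂ = 1000 × 9.81 × 53.79 ≈ 528 kPa.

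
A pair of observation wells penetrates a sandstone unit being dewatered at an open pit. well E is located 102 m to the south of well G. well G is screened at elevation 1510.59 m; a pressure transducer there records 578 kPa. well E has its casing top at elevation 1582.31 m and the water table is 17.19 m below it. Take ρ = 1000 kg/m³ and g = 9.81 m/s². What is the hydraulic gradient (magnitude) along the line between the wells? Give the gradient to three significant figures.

i ≈ 0.0430

Pressure head at well G: ψ = P/(ρg) = 578×1000 / (1000 × 9.81) = 58.92 m.
Total head at well G: h = z + ψ = 1510.59 + 58.92 = 1569.51 m.
Total head at well E: h = 1582.31 − 17.19 = 1565.12 m.
Head difference: h(well G) − h(well E) = 1569.51 − 1565.12 = 4.39 m.
Hydraulic gradient: i = |Δh| / L = 4.39 / 102 = 0.0430.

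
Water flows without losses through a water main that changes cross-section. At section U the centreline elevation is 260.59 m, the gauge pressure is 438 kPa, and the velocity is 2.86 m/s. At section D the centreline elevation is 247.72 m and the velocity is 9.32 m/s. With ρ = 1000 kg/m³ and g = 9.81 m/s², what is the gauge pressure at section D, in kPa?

Pressure head at U: ψ₁ = P₁/(ρg) = 438×1000 / (1000 × 9.81) = 44.65 m.
Velocity heads: v₁²/2g = 2.86²/19.62 = 0.417 m; v₂²/2g = 9.32²/19.62 = 4.427 m.
Total head H = z₁ + ψ₁ + v₁²/2g = 260.59 + 44.65 + 0.417 = 305.66 m.
ψ₂ = H − z₂ − v₂²/2g = 305.66 − 247.72 − 4.427 = 53.51 m.
P₂ = ρgψ₂ = 1000 × 9.81 × 53.51 ≈ 525 kPa.

P₂ ≈ 525 kPa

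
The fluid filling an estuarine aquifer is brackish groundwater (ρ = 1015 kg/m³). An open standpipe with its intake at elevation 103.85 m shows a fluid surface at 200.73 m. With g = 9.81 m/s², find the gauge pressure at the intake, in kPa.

Pressure head ψ = h − z = 200.73 − 103.85 = 96.88 m.
P = ρgψ = 1015 × 9.81 × 96.88 = 964649 Pa ≈ 965 kPa.

P ≈ 965 kPa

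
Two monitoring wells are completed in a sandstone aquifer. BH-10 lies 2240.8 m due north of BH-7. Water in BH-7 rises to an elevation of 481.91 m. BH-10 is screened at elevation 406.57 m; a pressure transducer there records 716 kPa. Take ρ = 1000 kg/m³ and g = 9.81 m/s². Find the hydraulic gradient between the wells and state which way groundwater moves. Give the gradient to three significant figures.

Total head at BH-7: h = 481.91 m (water level in the piezometer is the total head).
Pressure head at BH-10: ψ = P/(ρg) = 716×1000 / (1000 × 9.81) = 72.99 m.
Total head at BH-10: h = z + ψ = 406.57 + 72.99 = 479.56 m.
Head difference: h(BH-7) − h(BH-10) = 481.91 − 479.56 = 2.35 m.
Hydraulic gradient: i = |Δh| / L = 2.35 / 2240.8 = 0.00105.
Flow is from higher to lower head: from BH-7 toward BH-10, i.e. toward the north.

i ≈ 0.00105; groundwater flows toward the north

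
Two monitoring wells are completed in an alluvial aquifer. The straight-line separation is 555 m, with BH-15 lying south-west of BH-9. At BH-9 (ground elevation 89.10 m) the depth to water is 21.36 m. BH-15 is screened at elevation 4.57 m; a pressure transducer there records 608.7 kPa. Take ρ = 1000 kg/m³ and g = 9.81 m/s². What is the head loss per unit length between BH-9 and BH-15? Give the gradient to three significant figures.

Total head at BH-9: h = 89.10 − 21.36 = 67.74 m.
Pressure head at BH-15: ψ = P/(ρg) = 608.7×1000 / (1000 × 9.81) = 62.05 m.
Total head at BH-15: h = z + ψ = 4.57 + 62.05 = 66.62 m.
Head difference: h(BH-9) − h(BH-15) = 67.74 − 66.62 = 1.12 m.
Hydraulic gradient: i = |Δh| / L = 1.12 / 555 = 0.00202.

i ≈ 0.00202 m/m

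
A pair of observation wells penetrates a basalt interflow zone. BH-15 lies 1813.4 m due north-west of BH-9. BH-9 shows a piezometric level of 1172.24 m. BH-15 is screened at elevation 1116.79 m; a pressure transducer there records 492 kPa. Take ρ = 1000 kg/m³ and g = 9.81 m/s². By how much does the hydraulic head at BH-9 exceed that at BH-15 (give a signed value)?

Total head at BH-9: h = 1172.24 m (water level in the piezometer is the total head).
Pressure head at BH-15: ψ = P/(ρg) = 492×1000 / (1000 × 9.81) = 50.15 m.
Total head at BH-15: h = z + ψ = 1116.79 + 50.15 = 1166.94 m.
Head difference: h(BH-9) − h(BH-15) = 1172.24 − 1166.94 = 5.30 m.

Δh ≈ 5.30 m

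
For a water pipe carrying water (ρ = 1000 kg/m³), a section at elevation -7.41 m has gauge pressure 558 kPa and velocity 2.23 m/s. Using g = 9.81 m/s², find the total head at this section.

Pressure head ψ = P/(ρg) = 558×1000 / (1000 × 9.81) = 56.88 m.
Velocity head = v²/(2g) = 2.23² / (2 × 9.81) = 0.253 m.
h = z + ψ + v²/(2g) = -7.41 + 56.88 + 0.253 = 49.72 m.

h ≈ 49.72 m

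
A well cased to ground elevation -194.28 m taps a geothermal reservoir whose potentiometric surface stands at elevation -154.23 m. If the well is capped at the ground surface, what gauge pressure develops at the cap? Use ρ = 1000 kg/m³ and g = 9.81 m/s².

P ≈ 393 kPa

Head above the cap: Δh = -154.23 − (-194.28) = 40.05 m.
P = ρgΔh = 1000 × 9.81 × 40.05 = 392890 Pa ≈ 393 kPa.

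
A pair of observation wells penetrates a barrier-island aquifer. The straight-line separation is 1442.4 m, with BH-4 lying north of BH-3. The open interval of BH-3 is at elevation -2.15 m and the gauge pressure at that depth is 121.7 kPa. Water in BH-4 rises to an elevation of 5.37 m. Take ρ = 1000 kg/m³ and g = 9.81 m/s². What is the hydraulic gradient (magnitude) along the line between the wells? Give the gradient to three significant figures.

i ≈ 0.00339

Pressure head at BH-3: ψ = P/(ρg) = 121.7×1000 / (1000 × 9.81) = 12.41 m.
Total head at BH-3: h = z + ψ = -2.15 + 12.41 = 10.26 m.
Total head at BH-4: h = 5.37 m (water level in the piezometer is the total head).
Head difference: h(BH-3) − h(BH-4) = 10.26 − 5.37 = 4.89 m.
Hydraulic gradient: i = |Δh| / L = 4.89 / 1442.4 = 0.00339.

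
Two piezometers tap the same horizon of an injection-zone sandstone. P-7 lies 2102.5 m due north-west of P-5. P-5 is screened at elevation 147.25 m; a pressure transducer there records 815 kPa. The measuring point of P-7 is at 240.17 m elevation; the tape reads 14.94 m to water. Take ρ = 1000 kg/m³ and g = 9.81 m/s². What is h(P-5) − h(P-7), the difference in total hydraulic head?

Pressure head at P-5: ψ = P/(ρg) = 815×1000 / (1000 × 9.81) = 83.08 m.
Total head at P-5: h = z + ψ = 147.25 + 83.08 = 230.33 m.
Total head at P-7: h = 240.17 − 14.94 = 225.23 m.
Head difference: h(P-5) − h(P-7) = 230.33 − 225.23 = 5.10 m.

Δh ≈ 5.10 m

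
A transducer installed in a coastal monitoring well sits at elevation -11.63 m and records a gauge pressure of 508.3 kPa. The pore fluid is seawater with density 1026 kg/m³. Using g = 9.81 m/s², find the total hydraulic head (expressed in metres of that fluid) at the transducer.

ψ = P/(ρg) = 508.3×1000 / (1026 × 9.81) = 50.50 m.
h = z + ψ = -11.63 + 50.50 = 38.87 m.

h ≈ 38.87 m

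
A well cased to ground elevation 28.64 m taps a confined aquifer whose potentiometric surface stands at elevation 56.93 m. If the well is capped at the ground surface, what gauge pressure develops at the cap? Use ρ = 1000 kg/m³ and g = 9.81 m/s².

P ≈ 278 kPa

Head above the cap: Δh = 56.93 − 28.64 = 28.29 m.
P = ρgΔh = 1000 × 9.81 × 28.29 = 277525 Pa ≈ 278 kPa.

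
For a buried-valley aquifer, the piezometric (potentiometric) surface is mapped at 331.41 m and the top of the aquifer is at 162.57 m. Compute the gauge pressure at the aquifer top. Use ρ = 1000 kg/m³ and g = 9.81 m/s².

P ≈ 1660 kPa

Pressure head at the aquifer top: ψ = h − z = 331.41 − 162.57 = 168.84 m.
P = ρgψ = 1000 × 9.81 × 168.84 = 1656320 Pa ≈ 1660 kPa.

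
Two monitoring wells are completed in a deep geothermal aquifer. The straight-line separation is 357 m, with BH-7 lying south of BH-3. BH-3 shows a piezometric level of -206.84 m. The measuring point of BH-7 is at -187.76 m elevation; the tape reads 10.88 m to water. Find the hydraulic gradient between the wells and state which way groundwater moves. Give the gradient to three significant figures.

i ≈ 0.0230; groundwater flows toward the north

Total head at BH-3: h = -206.84 m (water level in the piezometer is the total head).
Total head at BH-7: h = -187.76 − 10.88 = -198.64 m.
Head difference: h(BH-3) − h(BH-7) = -206.84 − (-198.64) = -8.20 m.
Hydraulic gradient: i = |Δh| / L = 8.20 / 357 = 0.0230.
Flow is from higher to lower head: from BH-7 toward BH-3, i.e. toward the north.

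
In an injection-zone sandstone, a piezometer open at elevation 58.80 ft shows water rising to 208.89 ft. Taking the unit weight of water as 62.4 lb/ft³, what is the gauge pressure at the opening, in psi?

P ≈ 65.0 psi

Pressure head ψ = h − z = 208.89 − 58.80 = 150.09 ft.
P = γ·ψ / 144 = 62.4 × 150.09 / 144 = 65.0 psi.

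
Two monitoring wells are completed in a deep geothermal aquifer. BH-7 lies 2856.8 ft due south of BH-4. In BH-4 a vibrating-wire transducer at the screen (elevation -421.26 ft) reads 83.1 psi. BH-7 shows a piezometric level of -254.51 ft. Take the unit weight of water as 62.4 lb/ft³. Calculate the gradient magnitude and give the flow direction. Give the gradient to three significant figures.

i ≈ 0.00876; groundwater flows toward the south

Pressure head at BH-4: ψ = 144·P/γ = 144 × 83.1 / 62.4 = 191.77 ft.
Total head at BH-4: h = z + ψ = -421.26 + 191.77 = -229.49 ft.
Total head at BH-7: h = -254.51 ft (water level in the piezometer is the total head).
Head difference: h(BH-4) − h(BH-7) = -229.49 − (-254.51) = 25.02 ft.
Hydraulic gradient: i = |Δh| / L = 25.02 / 2856.8 = 0.00876.
Flow is from higher to lower head: from BH-4 toward BH-7, i.e. toward the south.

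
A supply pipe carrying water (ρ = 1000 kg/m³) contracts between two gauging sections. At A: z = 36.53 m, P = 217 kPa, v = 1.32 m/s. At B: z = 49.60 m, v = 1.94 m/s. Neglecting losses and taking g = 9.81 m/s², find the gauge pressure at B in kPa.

Pressure head at A: ψ₁ = P₁/(ρg) = 217×1000 / (1000 × 9.81) = 22.12 m.
Velocity heads: v₁²/2g = 1.32²/19.62 = 0.089 m; v₂²/2g = 1.94²/19.62 = 0.192 m.
Total head H = z₁ + ψ₁ + v₁²/2g = 36.53 + 22.12 + 0.089 = 58.74 m.
ψ₂ = H − z₂ − v₂²/2g = 58.74 − 49.60 − 0.192 = 8.95 m.
P₂ = ρgψ₂ = 1000 × 9.81 × 8.95 ≈ 87.8 kPa.

P₂ ≈ 87.8 kPa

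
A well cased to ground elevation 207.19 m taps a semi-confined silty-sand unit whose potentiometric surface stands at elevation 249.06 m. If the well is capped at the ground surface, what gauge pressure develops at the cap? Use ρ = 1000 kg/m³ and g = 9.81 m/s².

P ≈ 411 kPa

Head above the cap: Δh = 249.06 − 207.19 = 41.87 m.
P = ρgΔh = 1000 × 9.81 × 41.87 = 410745 Pa ≈ 411 kPa.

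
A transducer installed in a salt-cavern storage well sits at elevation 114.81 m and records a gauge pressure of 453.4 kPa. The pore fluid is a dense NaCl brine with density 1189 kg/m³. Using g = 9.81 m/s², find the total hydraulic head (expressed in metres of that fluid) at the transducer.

h ≈ 153.68 m

ψ = P/(ρg) = 453.4×1000 / (1189 × 9.81) = 38.87 m.
h = z + ψ = 114.81 + 38.87 = 153.68 m.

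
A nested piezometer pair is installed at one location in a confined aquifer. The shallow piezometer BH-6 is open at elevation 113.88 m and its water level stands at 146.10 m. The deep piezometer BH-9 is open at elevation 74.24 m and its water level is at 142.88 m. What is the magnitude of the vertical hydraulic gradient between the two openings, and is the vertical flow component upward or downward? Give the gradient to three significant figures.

Total head at BH-6: h = 146.10 m (water level in the standpipe).
Total head at BH-9: h = 142.88 m.
Δh = h(BH-6) − h(BH-9) = 146.10 − 142.88 = 3.22 m.
Vertical separation Δz = 113.88 − 74.24 = 39.64 m.
|i_v| = |Δh| / Δz = 3.22 / 39.64 = 0.0812.
Head is higher in the shallow piezometer, so vertical flow is downward (recharge condition).

|i_v| ≈ 0.0812; vertical flow is downward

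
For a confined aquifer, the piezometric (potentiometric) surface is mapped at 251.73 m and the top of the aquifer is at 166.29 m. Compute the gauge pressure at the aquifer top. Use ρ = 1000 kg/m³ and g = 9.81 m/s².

Pressure head at the aquifer top: ψ = h − z = 251.73 − 166.29 = 85.44 m.
P = ρgψ = 1000 × 9.81 × 85.44 = 838166 Pa ≈ 838 kPa.

P ≈ 838 kPa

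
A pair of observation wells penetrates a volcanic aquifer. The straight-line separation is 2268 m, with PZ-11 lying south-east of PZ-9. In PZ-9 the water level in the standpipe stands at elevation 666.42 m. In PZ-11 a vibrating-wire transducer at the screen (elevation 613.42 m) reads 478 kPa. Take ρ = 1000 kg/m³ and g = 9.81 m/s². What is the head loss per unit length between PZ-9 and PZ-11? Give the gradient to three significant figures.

Total head at PZ-9: h = 666.42 m (water level in the piezometer is the total head).
Pressure head at PZ-11: ψ = P/(ρg) = 478×1000 / (1000 × 9.81) = 48.73 m.
Total head at PZ-11: h = z + ψ = 613.42 + 48.73 = 662.15 m.
Head difference: h(PZ-9) − h(PZ-11) = 666.42 − 662.15 = 4.27 m.
Hydraulic gradient: i = |Δh| / L = 4.27 / 2268 = 0.00188.

i ≈ 0.00188 m/m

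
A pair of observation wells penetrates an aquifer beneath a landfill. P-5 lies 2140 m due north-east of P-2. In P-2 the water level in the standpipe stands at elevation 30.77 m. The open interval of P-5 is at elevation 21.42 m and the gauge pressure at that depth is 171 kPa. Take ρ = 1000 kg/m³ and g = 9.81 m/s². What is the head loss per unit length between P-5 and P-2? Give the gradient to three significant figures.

i ≈ 0.00378 m/m

Total head at P-2: h = 30.77 m (water level in the piezometer is the total head).
Pressure head at P-5: ψ = P/(ρg) = 171×1000 / (1000 × 9.81) = 17.43 m.
Total head at P-5: h = z + ψ = 21.42 + 17.43 = 38.85 m.
Head difference: h(P-2) − h(P-5) = 30.77 − 38.85 = -8.08 m.
Hydraulic gradient: i = |Δh| / L = 8.08 / 2140 = 0.00378.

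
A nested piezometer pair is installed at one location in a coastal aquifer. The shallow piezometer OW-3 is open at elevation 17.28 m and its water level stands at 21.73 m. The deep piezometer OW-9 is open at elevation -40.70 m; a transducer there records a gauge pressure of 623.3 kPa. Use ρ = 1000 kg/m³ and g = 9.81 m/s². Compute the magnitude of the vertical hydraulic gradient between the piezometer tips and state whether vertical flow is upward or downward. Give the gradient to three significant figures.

|i_v| ≈ 0.0191; vertical flow is upward

Total head at OW-3: h = 21.73 m (water level in the standpipe).
Pressure head at OW-9: ψ = P/(ρg) = 623.3×1000 / (1000 × 9.81) = 63.54 m.
Total head at OW-9: h = z + ψ = -40.70 + 63.54 = 22.84 m.
Δh = h(OW-3) − h(OW-9) = 21.73 − 22.84 = -1.11 m.
Vertical separation Δz = 17.28 − (-40.70) = 57.98 m.
|i_v| = |Δh| / Δz = 1.11 / 57.98 = 0.0191.
Head is higher in the deep piezometer, so vertical flow is upward (discharge condition).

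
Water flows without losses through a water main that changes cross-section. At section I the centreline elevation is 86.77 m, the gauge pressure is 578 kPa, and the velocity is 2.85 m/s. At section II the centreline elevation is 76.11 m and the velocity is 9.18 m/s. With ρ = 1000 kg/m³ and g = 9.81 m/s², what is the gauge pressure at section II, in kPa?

P₂ ≈ 644 kPa

Pressure head at I: ψ₁ = P₁/(ρg) = 578×1000 / (1000 × 9.81) = 58.92 m.
Velocity heads: v₁²/2g = 2.85²/19.62 = 0.414 m; v₂²/2g = 9.18²/19.62 = 4.295 m.
Total head H = z₁ + ψ₁ + v₁²/2g = 86.77 + 58.92 + 0.414 = 146.10 m.
ψ₂ = H − z₂ − v₂²/2g = 146.10 − 76.11 − 4.295 = 65.69 m.
P₂ = ρgψ₂ = 1000 × 9.81 × 65.69 ≈ 644 kPa.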